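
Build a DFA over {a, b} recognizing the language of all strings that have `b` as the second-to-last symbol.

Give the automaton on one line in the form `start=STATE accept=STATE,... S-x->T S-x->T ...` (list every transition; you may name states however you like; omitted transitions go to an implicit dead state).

start=S0 accept=S5,S6 S0-a->S1 S0-b->S2 S1-a->S3 S1-b->S4 S2-a->S5 S2-b->S6 S3-a->S3 S3-b->S4 S4-a->S5 S4-b->S6 S5-a->S3 S5-b->S4 S6-a->S5 S6-b->S6

A DFA must remember the last 2 symbols (since which symbol is second-to-last isn't known until the input ends). Use one state per possible window of the last ≤2 symbols; accept from those whose window starts with `b`.
With 7 states:
        a   b  
>  S0   S1  S2 
   S1   S3  S4 
   S2   S5  S6 
   S3   S3  S4 
   S4   S5  S6 
 * S5   S3  S4 
 * S6   S5  S6 
(> = start, * = accepting)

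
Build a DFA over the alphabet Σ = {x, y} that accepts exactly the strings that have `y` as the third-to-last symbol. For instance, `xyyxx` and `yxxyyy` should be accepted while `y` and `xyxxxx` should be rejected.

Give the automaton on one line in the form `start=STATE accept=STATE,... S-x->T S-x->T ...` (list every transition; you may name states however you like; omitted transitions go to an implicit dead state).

A DFA must remember the last 3 symbols (since which symbol is third-to-last isn't known until the input ends). Use one state per possible window of the last ≤3 symbols; accept from those whose window starts with `y`.
A 15-state machine:
          x    y  
>  S0     S1   S2 
   S1     S3   S4 
   S2     S5   S6 
   S3     S7   S8 
   S4     S9  S10 
   S5    S11  S12 
   S6    S13  S14 
   S7     S7   S8 
   S8     S9  S10 
   S9    S11  S12 
   S10   S13  S14 
 * S11    S7   S8 
 * S12    S9  S10 
 * S13   S11  S12 
 * S14   S13  S14 
(> = start, * = accepting)

start=S0 accept=S11,S12,S13,S14 S0-x->S1 S0-y->S2 S1-x->S3 S1-y->S4 S2-x->S5 S2-y->S6 S3-x->S7 S3-y->S8 S4-x->S9 S4-y->S10 S5-x->S11 S5-y->S12 S6-x->S13 S6-y->S14 S7-x->S7 S7-y->S8 S8-x->S9 S8-y->S10 S9-x->S11 S9-y->S12 S10-x->S13 S10-y->S14 S11-x->S7 S11-y->S8 S12-x->S9 S12-y->S10 S13-x->S11 S13-y->S12 S14-x->S13 S14-y->S14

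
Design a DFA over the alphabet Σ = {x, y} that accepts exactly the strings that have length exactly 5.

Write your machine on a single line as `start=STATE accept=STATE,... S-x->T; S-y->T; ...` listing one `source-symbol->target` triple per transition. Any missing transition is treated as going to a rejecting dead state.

Count input length up to 6: every symbol moves from s0 toward s6, which means 'more than 5' and absorbs. Accept from {s5}.
        x   y  
>  s0   s1  s1 
   s1   s2  s2 
   s2   s3  s3 
   s3   s4  s4 
   s4   s5  s5 
 * s5   s6  s6 
   s6   s6  s6 
(> = start, * = accepting)

start=s0; accept=s5; s0-x->s1; s0-y->s1; s1-x->s2; s1-y->s2; s2-x->s3; s2-y->s3; s3-x->s4; s3-y->s4; s4-x->s5; s4-y->s5; s5-x->s6; s5-y->s6; s6-x->s6; s6-y->s6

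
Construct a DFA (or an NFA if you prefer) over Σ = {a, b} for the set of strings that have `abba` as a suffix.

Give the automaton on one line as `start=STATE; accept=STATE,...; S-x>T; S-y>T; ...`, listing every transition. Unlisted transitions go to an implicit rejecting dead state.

Remember how much of `abba` the current input suffix matches. State S0 means no match yet; S1 means the last symbol is `a`; S2 means the last 2 symbols are `ab`; S3 means the last 3 symbols are `abb`; S4 means the last 4 symbols are `abba`. Only S4 accepts. On a mismatch, fall back to the longest proper suffix that is still a prefix of `abba`.
With 5 states:
        a   b  
>  S0   S1  S0 
   S1   S1  S2 
   S2   S1  S3 
   S3   S4  S0 
 * S4   S1  S2 
(> = start, * = accepting)

start=S0; accept=S4; S0-a>S1; S0-b>S0; S1-a>S1; S1-b>S2; S2-a>S1; S2-b>S3; S3-a>S4; S3-b>S0; S4-a>S1; S4-b>S2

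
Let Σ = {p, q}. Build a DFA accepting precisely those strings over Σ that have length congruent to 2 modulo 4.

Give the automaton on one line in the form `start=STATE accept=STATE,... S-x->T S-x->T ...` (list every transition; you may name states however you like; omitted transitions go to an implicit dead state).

start=s0 accept=s2 s0-p->s1 s0-q->s1 s1-p->s2 s1-q->s2 s2-p->s3 s2-q->s3 s3-p->s0 s3-q->s0

Only the length mod 4 matters, so use a 4-cycle: from any state, every input symbol moves to the next state, wrapping s3 back to s0. Mark s2 accepting.
4 states suffice.
        p   q  
>  s0   s1  s1 
   s1   s2  s2 
 * s2   s3  s3 
   s3   s0  s0 
(> = start, * = accepting)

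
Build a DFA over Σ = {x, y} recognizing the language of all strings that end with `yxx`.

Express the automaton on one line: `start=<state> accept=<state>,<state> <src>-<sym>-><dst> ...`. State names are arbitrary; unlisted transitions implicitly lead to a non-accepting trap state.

start=q0 accept=q3 q0-x->q0 q0-y->q1 q1-x->q2 q1-y->q1 q2-x->q3 q2-y->q1 q3-x->q0 q3-y->q1

Remember how much of `yxx` the current input suffix matches. State q0 means no match yet; q1 means the last symbol is `y`; q2 means the last 2 symbols are `yx`; q3 means the last 3 symbols are `yxx`. Only q3 accepts. On a mismatch, fall back to the longest proper suffix that is still a prefix of `yxx`.
With 4 states:
        x   y  
>  q0   q0  q1 
   q1   q2  q1 
   q2   q3  q1 
 * q3   q0  q1 
(> = start, * = accepting)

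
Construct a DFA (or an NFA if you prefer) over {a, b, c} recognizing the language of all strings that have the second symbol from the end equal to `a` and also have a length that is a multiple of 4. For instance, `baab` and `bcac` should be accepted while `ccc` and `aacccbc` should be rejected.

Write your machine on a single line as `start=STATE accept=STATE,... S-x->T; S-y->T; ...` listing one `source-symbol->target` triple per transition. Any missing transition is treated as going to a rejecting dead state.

start=q0; accept=q5; q0-a->q1; q0-b->q1; q0-c->q1; q1-a->q2; q1-b->q2; q1-c->q2; q2-a->q3; q2-b->q4; q2-c->q4; q3-a->q5; q3-b->q5; q3-c->q5; q4-a->q0; q4-b->q0; q4-c->q0; q5-a->q1; q5-b->q1; q5-c->q1

Build one automaton per condition and run them in lockstep. One (13 states) tracks the last 2 symbols read; the other (4 states) tracks the input length modulo 4. Each combined state is a pair, one component from each; accept when both components accept. Minimizing collapses redundant product states.
6 states suffice.
        a   b   c  
>  q0   q1  q1  q1 
   q1   q2  q2  q2 
   q2   q3  q4  q4 
   q3   q5  q5  q5 
   q4   q0  q0  q0 
 * q5   q1  q1  q1 
(> = start, * = accepting)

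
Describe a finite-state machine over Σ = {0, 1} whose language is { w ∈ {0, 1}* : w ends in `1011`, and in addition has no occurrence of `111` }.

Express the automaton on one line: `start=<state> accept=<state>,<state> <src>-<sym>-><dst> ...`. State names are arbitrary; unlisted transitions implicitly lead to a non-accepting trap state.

start=q0 accept=q6 q0-0->q0 q0-1->q1 q1-0->q2 q1-1->q3 q2-0->q0 q2-1->q4 q3-0->q2 q3-1->q5 q4-0->q2 q4-1->q6 q5-0->q5 q5-1->q5 q6-0->q2 q6-1->q5

Build one automaton per condition and run them in lockstep. The first has 5 states tracking how much of the suffix `1011` has currently been matched; the second has 4 states tracking partial matches of the forbidden pattern `111`. A product state is a pair (one from each), accepting exactly when both do. Minimizing collapses redundant product states.
7 states suffice.
        0   1  
>  q0   q0  q1 
   q1   q2  q3 
   q2   q0  q4 
   q3   q2  q5 
   q4   q2  q6 
   q5   q5  q5 
 * q6   q2  q5 
(> = start, * = accepting)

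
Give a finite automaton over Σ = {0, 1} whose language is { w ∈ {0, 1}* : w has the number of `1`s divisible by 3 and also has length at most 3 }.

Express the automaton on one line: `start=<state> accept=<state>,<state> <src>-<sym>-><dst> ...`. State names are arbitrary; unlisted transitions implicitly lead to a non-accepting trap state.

start=S0 accept=S0,S1,S3,S6 S0-0->S1 S0-1->S2 S1-0->S3 S1-1->S4 S2-0->S4 S2-1->S5 S3-0->S6 S3-1->S4 S4-0->S4 S4-1->S4 S5-0->S4 S5-1->S6 S6-0->S4 S6-1->S4

Run two small machines in parallel and take their product. The first has 3 states tracking the count of `1`s modulo 3; the second has 5 states tracking the input length, saturating at 4. A product state is a pair (one from each), accepting exactly when both do. Equivalent product states are then merged.
With 7 states:
        0   1  
>* S0   S1  S2 
 * S1   S3  S4 
   S2   S4  S5 
 * S3   S6  S4 
   S4   S4  S4 
   S5   S4  S6 
 * S6   S4  S4 
(> = start, * = accepting)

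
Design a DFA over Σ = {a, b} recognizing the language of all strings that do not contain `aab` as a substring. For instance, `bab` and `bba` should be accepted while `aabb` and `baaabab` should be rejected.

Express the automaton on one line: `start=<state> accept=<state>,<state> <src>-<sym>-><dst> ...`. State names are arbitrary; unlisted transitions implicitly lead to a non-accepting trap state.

Track partial matches of the forbidden pattern `aab`. State S3 is a dead state reached once `aab` has occurred; every other state accepts. S0 means no part of `aab` is currently matched.
        a   b  
>* S0   S1  S0 
 * S1   S2  S0 
 * S2   S2  S3 
   S3   S3  S3 
(> = start, * = accepting)

start=S0 accept=S0,S1,S2 S0-a->S1 S0-b->S0 S1-a->S2 S1-b->S0 S2-a->S2 S2-b->S3 S3-a->S3 S3-b->S3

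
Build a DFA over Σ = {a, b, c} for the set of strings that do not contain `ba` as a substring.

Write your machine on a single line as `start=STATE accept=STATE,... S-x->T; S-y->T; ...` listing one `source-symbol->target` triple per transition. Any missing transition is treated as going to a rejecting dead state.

This is the complement of 'contains `ba`'. Use the same substring-matching states — s0 through s2 holding how much of `ba` has just been matched — but flip the accepting set: everything except the trap s2 accepts.
A 3-state machine:
        a   b   c  
>* s0   s0  s1  s0 
 * s1   s2  s1  s0 
   s2   s2  s2  s2 
(> = start, * = accepting)

start=s0; accept=s0,s1; s0-a->s0; s0-b->s1; s0-c->s0; s1-a->s2; s1-b->s1; s1-c->s0; s2-a->s2; s2-b->s2; s2-c->s2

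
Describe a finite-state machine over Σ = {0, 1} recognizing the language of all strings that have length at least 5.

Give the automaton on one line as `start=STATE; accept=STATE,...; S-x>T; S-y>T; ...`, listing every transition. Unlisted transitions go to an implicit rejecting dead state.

Count input length up to 6: every symbol moves from s0 toward s6, which means 'more than 5' and absorbs. Accept from {s5, s6}.
        0   1  
>  s0   s1  s1 
   s1   s2  s2 
   s2   s3  s3 
   s3   s4  s4 
   s4   s5  s5 
 * s5   s6  s6 
 * s6   s6  s6 
(> = start, * = accepting)

start=s0; accept=s5,s6; s0-0>s1; s0-1>s1; s1-0>s2; s1-1>s2; s2-0>s3; s2-1>s3; s3-0>s4; s3-1>s4; s4-0>s5; s4-1>s5; s5-0>s6; s5-1>s6; s6-0>s6; s6-1>s6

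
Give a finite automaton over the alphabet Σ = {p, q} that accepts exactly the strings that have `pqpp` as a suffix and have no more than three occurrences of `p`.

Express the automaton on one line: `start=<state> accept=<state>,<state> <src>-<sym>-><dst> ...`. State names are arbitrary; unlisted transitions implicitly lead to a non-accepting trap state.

Handle the two conditions separately and then intersect. One (5 states) tracks how much of the suffix `pqpp` has currently been matched; the other (5 states) tracks the count of `p`s, saturating at 4. Each combined state is a pair, one component from each; accept when both components accept. Minimizing collapses redundant product states.
With 6 states:
        p   q  
>  s0   s1  s0 
   s1   s2  s3 
   s2   s2  s2 
   s3   s4  s2 
   s4   s5  s2 
 * s5   s2  s2 
(> = start, * = accepting)

start=s0 accept=s5 s0-p->s1 s0-q->s0 s1-p->s2 s1-q->s3 s2-p->s2 s2-q->s2 s3-p->s4 s3-q->s2 s4-p->s5 s4-q->s2 s5-p->s2 s5-q->s2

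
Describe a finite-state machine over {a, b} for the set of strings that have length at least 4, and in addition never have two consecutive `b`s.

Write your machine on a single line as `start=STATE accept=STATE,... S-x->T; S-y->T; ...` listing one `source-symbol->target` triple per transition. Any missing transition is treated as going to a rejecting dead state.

Run two small machines in parallel and take their product. The first has 6 states tracking the input length, saturating at 5; the second has 3 states tracking partial matches of the forbidden pattern `bb`. A product state is a pair (one from each), accepting exactly when both do. After merging equivalent states the machine shrinks.
        a   b  
>  S0   S1  S2 
   S1   S3  S4 
   S2   S3  S5 
   S3   S6  S7 
   S4   S6  S5 
   S5   S5  S5 
   S6   S8  S9 
   S7   S8  S5 
 * S8   S8  S9 
 * S9   S8  S5 
(> = start, * = accepting)

start=S0; accept=S8,S9; S0-a->S1; S0-b->S2; S1-a->S3; S1-b->S4; S2-a->S3; S2-b->S5; S3-a->S6; S3-b->S7; S4-a->S6; S4-b->S5; S5-a->S5; S5-b->S5; S6-a->S8; S6-b->S9; S7-a->S8; S7-b->S5; S8-a->S8; S8-b->S9; S9-a->S8; S9-b->S5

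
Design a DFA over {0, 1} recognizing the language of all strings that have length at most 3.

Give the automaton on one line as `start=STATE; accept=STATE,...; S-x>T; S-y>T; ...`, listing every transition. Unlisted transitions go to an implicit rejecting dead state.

Count input length up to 4: every symbol moves from S0 toward S4, which means 'more than 3' and absorbs. Accept from {S0, S1, S2, S3}.
With 5 states:
        0   1  
>* S0   S1  S1 
 * S1   S2  S2 
 * S2   S3  S3 
 * S3   S4  S4 
   S4   S4  S4 
(> = start, * = accepting)

start=S0; accept=S0,S1,S2,S3; S0-0>S1; S0-1>S1; S1-0>S2; S1-1>S2; S2-0>S3; S2-1>S3; S3-0>S4; S3-1>S4; S4-0>S4; S4-1>S4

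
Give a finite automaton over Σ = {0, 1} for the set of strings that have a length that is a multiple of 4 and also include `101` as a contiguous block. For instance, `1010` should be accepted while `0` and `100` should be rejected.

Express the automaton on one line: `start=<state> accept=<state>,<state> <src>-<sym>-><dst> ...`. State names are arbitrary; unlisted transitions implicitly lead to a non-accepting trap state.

start=A accept=M A-0->B A-1->C B-0->D B-1->E C-0->F C-1->E D-0->G D-1->H E-0->I E-1->H F-0->G F-1->J G-0->A G-1->K H-0->L H-1->K I-0->A I-1->M J-0->M J-1->M K-0->N K-1->C L-0->B L-1->O M-0->O M-1->O N-0->D N-1->P O-0->P O-1->P P-0->J P-1->J

Run two small machines in parallel and take their product. One (4 states) tracks the input length modulo 4; the other (4 states) tracks whether and how much of `101` has been seen. Each combined state is a pair, one component from each; accept when both components accept.
A 16-state machine:
       0  1 
>  A   B  C 
   B   D  E 
   C   F  E 
   D   G  H 
   E   I  H 
   F   G  J 
   G   A  K 
   H   L  K 
   I   A  M 
   J   M  M 
   K   N  C 
   L   B  O 
 * M   O  O 
   N   D  P 
   O   P  P 
   P   J  J 
(> = start, * = accepting)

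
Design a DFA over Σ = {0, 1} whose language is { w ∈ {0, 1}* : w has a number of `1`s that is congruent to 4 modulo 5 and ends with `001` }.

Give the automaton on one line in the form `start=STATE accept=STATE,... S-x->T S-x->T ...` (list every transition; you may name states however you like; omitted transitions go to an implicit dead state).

start=A accept=R A-0->B A-1->C B-0->D B-1->C C-0->E C-1->F D-0->D D-1->G E-0->H E-1->F F-0->I F-1->J G-0->E G-1->F H-0->H H-1->K I-0->L I-1->J J-0->M J-1->N K-0->I K-1->J L-0->L L-1->O M-0->P M-1->N N-0->Q N-1->A O-0->M O-1->N P-0->P P-1->R Q-0->S Q-1->A R-0->Q R-1->A S-0->S S-1->T T-0->B T-1->C

Build one automaton per condition and run them in lockstep. The first has 5 states tracking the count of `1`s modulo 5; the second has 4 states tracking how much of the suffix `001` has currently been matched. A product state is a pair (one from each), accepting exactly when both do.
20 states suffice.
       0  1 
>  A   B  C 
   B   D  C 
   C   E  F 
   D   D  G 
   E   H  F 
   F   I  J 
   G   E  F 
   H   H  K 
   I   L  J 
   J   M  N 
   K   I  J 
   L   L  O 
   M   P  N 
   N   Q  A 
   O   M  N 
   P   P  R 
   Q   S  A 
 * R   Q  A 
   S   S  T 
   T   B  C 
(> = start, * = accepting)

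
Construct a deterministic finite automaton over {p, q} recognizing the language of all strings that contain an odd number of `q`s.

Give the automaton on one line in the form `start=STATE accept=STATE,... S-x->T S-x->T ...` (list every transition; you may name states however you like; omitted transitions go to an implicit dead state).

The only thing that matters is how many `q`s have appeared, reduced mod 2. Use one state per residue: S0 for 0, …, S1 for 1. Reading `q` moves to the next residue; anything else stays put. S1 is accepting.
2 states suffice.
        p   q  
>  S0   S0  S1 
 * S1   S1  S0 
(> = start, * = accepting)

start=S0 accept=S1 S0-p->S0 S0-q->S1 S1-p->S1 S1-q->S0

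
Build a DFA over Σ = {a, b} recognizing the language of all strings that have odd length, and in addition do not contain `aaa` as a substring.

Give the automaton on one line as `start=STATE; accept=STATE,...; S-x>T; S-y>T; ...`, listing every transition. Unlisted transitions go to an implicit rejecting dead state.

Run two small machines in parallel and take their product. One (2 states) tracks the input length modulo 2; the other (4 states) tracks partial matches of the forbidden pattern `aaa`. Each combined state is a pair, one component from each; accept when both components accept. After merging equivalent states the machine shrinks.
        a   b  
>  q0   q1  q2 
 * q1   q3  q0 
 * q2   q4  q0 
   q3   q5  q2 
   q4   q6  q2 
   q5   q5  q5 
 * q6   q5  q0 
(> = start, * = accepting)

start=q0; accept=q1,q2,q6; q0-a>q1; q0-b>q2; q1-a>q3; q1-b>q0; q2-a>q4; q2-b>q0; q3-a>q5; q3-b>q2; q4-a>q6; q4-b>q2; q5-a>q5; q5-b>q5; q6-a>q5; q6-b>q0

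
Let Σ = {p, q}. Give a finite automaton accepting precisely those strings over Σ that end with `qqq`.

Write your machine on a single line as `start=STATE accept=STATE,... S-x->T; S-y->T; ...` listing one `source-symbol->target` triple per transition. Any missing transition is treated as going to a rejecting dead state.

start=s0; accept=s3; s0-p->s0; s0-q->s1; s1-p->s0; s1-q->s2; s2-p->s0; s2-q->s3; s3-p->s0; s3-q->s3

Remember how much of `qqq` the current input suffix matches. State s0 means no match yet; s1 means the last symbol is `q`; s2 means the last 2 symbols are `qq`; s3 means the last 3 symbols are `qqq`. Only s3 accepts. On a mismatch, fall back to the longest proper suffix that is still a prefix of `qqq`.
With 4 states:
        p   q  
>  s0   s0  s1 
   s1   s0  s2 
   s2   s0  s3 
 * s3   s0  s3 
(> = start, * = accepting)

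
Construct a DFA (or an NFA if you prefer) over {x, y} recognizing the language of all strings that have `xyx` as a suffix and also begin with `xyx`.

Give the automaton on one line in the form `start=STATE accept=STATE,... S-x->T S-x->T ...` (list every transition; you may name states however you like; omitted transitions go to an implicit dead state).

start=q0 accept=q4 q0-x->q1 q0-y->q2 q1-x->q2 q1-y->q3 q2-x->q2 q2-y->q2 q3-x->q4 q3-y->q2 q4-x->q5 q4-y->q6 q5-x->q5 q5-y->q6 q6-x->q4 q6-y->q7 q7-x->q5 q7-y->q7

Build one automaton per condition and run them in lockstep. One (4 states) tracks how much of the suffix `xyx` has currently been matched; the other (5 states) tracks whether the input so far still matches the prefix `xyx`. Each combined state is a pair, one component from each; accept when both components accept. After merging equivalent states the machine shrinks.
8 states suffice.
        x   y  
>  q0   q1  q2 
   q1   q2  q3 
   q2   q2  q2 
   q3   q4  q2 
 * q4   q5  q6 
   q5   q5  q6 
   q6   q4  q7 
   q7   q5  q7 
(> = start, * = accepting)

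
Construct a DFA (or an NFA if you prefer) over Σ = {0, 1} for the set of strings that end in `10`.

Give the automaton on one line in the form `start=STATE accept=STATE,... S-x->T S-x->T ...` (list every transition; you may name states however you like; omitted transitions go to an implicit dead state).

Let each state record the length of the longest suffix of the input read so far that is also a prefix of `10`. s1 means the last symbol is `1`; s2 means the last 2 symbols are `10`. Accept only at s2, where the string currently ends in `10`.
3 states suffice.
        0   1  
>  s0   s0  s1 
   s1   s2  s1 
 * s2   s0  s1 
(> = start, * = accepting)

start=s0 accept=s2 s0-0->s0 s0-1->s1 s1-0->s2 s1-1->s1 s2-0->s0 s2-1->s1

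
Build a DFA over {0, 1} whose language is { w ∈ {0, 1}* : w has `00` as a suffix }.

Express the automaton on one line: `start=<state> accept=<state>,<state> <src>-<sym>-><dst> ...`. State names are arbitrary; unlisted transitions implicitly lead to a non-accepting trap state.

Let each state record the length of the longest suffix of the input read so far that is also a prefix of `00`. q1 means the last symbol is `0`; q2 means the last 2 symbols are `00`. Accept only at q2, where the string currently ends in `00`.
        0   1  
>  q0   q1  q0 
   q1   q2  q0 
 * q2   q2  q0 
(> = start, * = accepting)

start=q0 accept=q2 q0-0->q1 q0-1->q0 q1-0->q2 q1-1->q0 q2-0->q2 q2-1->q0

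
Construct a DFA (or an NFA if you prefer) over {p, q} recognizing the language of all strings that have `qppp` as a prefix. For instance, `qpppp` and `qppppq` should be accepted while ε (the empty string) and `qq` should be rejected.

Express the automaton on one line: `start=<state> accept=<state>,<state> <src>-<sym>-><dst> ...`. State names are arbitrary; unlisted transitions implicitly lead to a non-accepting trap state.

start=s0 accept=s4 s0-p->s5 s0-q->s1 s1-p->s2 s1-q->s5 s2-p->s3 s2-q->s5 s3-p->s4 s3-q->s5 s4-p->s4 s4-q->s4 s5-p->s5 s5-q->s5

Walk along `qppp` while the input agrees: from s0 take `q` to s1, and so on. Any deviation drops to the rejecting sink s5. Once s4 is reached the prefix is confirmed and every continuation is accepted.
A 6-state machine:
        p   q  
>  s0   s5  s1 
   s1   s2  s5 
   s2   s3  s5 
   s3   s4  s5 
 * s4   s4  s4 
   s5   s5  s5 
(> = start, * = accepting)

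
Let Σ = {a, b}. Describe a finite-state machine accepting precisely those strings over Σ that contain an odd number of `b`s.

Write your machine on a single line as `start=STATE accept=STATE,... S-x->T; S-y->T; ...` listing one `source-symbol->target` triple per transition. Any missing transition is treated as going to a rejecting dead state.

The only thing that matters is how many `b`s have appeared, reduced mod 2. Use one state per residue: S0 for 0, …, S1 for 1. Reading `b` moves to the next residue; anything else stays put. S1 is accepting.
        a   b  
>  S0   S0  S1 
 * S1   S1  S0 
(> = start, * = accepting)

start=S0; accept=S1; S0-a->S0; S0-b->S1; S1-a->S1; S1-b->S0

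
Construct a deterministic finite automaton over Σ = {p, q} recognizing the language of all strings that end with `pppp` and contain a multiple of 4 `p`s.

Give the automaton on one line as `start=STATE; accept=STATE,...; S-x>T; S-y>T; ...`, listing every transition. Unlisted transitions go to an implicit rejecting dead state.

start=S0; accept=S7; S0-p>S1; S0-q>S0; S1-p>S2; S1-q>S3; S2-p>S4; S2-q>S5; S3-p>S6; S3-q>S3; S4-p>S7; S4-q>S8; S5-p>S9; S5-q>S5; S6-p>S10; S6-q>S5; S7-p>S11; S7-q>S0; S8-p>S12; S8-q>S8; S9-p>S13; S9-q>S8; S10-p>S14; S10-q>S8; S11-p>S15; S11-q>S3; S12-p>S16; S12-q>S0; S13-p>S17; S13-q>S0; S14-p>S11; S14-q>S0; S15-p>S18; S15-q>S5; S16-p>S19; S16-q>S3; S17-p>S15; S17-q>S3; S18-p>S7; S18-q>S8; S19-p>S18; S19-q>S5

Build one automaton per condition and run them in lockstep. The first has 5 states tracking how much of the suffix `pppp` has currently been matched; the second has 4 states tracking the count of `p`s modulo 4. A product state is a pair (one from each), accepting exactly when both do.
With 20 states:
          p    q  
>  S0     S1   S0 
   S1     S2   S3 
   S2     S4   S5 
   S3     S6   S3 
   S4     S7   S8 
   S5     S9   S5 
   S6    S10   S5 
 * S7    S11   S0 
   S8    S12   S8 
   S9    S13   S8 
   S10   S14   S8 
   S11   S15   S3 
   S12   S16   S0 
   S13   S17   S0 
   S14   S11   S0 
   S15   S18   S5 
   S16   S19   S3 
   S17   S15   S3 
   S18    S7   S8 
   S19   S18   S5 
(> = start, * = accepting)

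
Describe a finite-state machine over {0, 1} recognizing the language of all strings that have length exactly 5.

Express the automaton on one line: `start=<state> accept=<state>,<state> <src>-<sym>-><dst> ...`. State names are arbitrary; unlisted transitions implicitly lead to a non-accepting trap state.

start=A accept=F A-0->B A-1->B B-0->C B-1->C C-0->D C-1->D D-0->E D-1->E E-0->F E-1->F F-0->G F-1->G G-0->G G-1->G

We only need to distinguish lengths 0, 1, …, 5, and '>5'. Chain A → B → C → D → E → F → G on every symbol, with G looping. Accepting states: {F}.
With 7 states:
       0  1 
>  A   B  B 
   B   C  C 
   C   D  D 
   D   E  E 
   E   F  F 
 * F   G  G 
   G   G  G 
(> = start, * = accepting)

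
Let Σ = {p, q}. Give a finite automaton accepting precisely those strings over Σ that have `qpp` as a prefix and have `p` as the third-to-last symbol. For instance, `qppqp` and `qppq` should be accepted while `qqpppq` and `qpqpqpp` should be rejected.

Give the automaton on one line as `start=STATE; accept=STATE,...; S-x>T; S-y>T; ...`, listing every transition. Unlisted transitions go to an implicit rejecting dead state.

start=A; accept=F,G,H,I; A-p>B; A-q>C; B-p>B; B-q>B; C-p>D; C-q>B; D-p>E; D-q>B; E-p>F; E-q>G; F-p>F; F-q>G; G-p>H; G-q>I; H-p>E; H-q>J; I-p>K; I-q>L; J-p>H; J-q>I; K-p>E; K-q>J; L-p>K; L-q>L

Build one automaton per condition and run them in lockstep. The first has 5 states tracking whether the input so far still matches the prefix `qpp`; the second has 15 states tracking the last 3 symbols read. A product state is a pair (one from each), accepting exactly when both do. Minimizing collapses redundant product states.
12 states suffice.
       p  q 
>  A   B  C 
   B   B  B 
   C   D  B 
   D   E  B 
   E   F  G 
 * F   F  G 
 * G   H  I 
 * H   E  J 
 * I   K  L 
   J   H  I 
   K   E  J 
   L   K  L 
(> = start, * = accepting)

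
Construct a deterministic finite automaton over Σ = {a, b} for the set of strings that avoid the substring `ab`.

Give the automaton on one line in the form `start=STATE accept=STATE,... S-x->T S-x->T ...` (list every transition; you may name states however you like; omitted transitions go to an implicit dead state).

start=q0 accept=q0,q1 q0-a->q1 q0-b->q0 q1-a->q1 q1-b->q2 q2-a->q2 q2-b->q2

This is the complement of 'contains `ab`'. Use the same substring-matching states — q0 through q2 holding how much of `ab` has just been matched — but flip the accepting set: everything except the trap q2 accepts.
        a   b  
>* q0   q1  q0 
 * q1   q1  q2 
   q2   q2  q2 
(> = start, * = accepting)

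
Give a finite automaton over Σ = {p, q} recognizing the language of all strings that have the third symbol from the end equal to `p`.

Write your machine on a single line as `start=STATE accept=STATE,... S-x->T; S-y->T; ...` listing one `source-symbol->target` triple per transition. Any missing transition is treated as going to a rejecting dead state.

Because acceptance depends on a position counted from the end, the machine has to buffer the most recent 3 symbols. Make each state the string of the last up-to-3 symbols read; on input `x` shift the window left and append `x`. Accept when the buffered window has length 3 and begins with `p`.
       p  q 
>  A   B  C 
   B   D  E 
   C   F  G 
   D   H  I 
   E   J  K 
   F   L  M 
   G   N  O 
 * H   H  I 
 * I   J  K 
 * J   L  M 
 * K   N  O 
   L   H  I 
   M   J  K 
   N   L  M 
   O   N  O 
(> = start, * = accepting)

start=A; accept=H,I,J,K; A-p->B; A-q->C; B-p->D; B-q->E; C-p->F; C-q->G; D-p->H; D-q->I; E-p->J; E-q->K; F-p->L; F-q->M; G-p->N; G-q->O; H-p->H; H-q->I; I-p->J; I-q->K; J-p->L; J-q->M; K-p->N; K-q->O; L-p->H; L-q->I; M-p->J; M-q->K; N-p->L; N-q->M; O-p->N; O-q->O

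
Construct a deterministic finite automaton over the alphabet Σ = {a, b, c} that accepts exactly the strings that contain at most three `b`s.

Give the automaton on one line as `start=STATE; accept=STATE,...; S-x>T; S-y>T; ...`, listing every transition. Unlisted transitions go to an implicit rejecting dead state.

Count `b`s, saturating at 4: states s0 through s3 mean 0 through 3 `b`s seen; s4 means more than 3. Each `b` increments (capped at s4); other symbols loop. Accept from {s0, s1, s2, s3}.
With 5 states:
        a   b   c  
>* s0   s0  s1  s0 
 * s1   s1  s2  s1 
 * s2   s2  s3  s2 
 * s3   s3  s4  s3 
   s4   s4  s4  s4 
(> = start, * = accepting)

start=s0; accept=s0,s1,s2,s3; s0-a>s0; s0-b>s1; s0-c>s0; s1-a>s1; s1-b>s2; s1-c>s1; s2-a>s2; s2-b>s3; s2-c>s2; s3-a>s3; s3-b>s4; s3-c>s3; s4-a>s4; s4-b>s4; s4-c>s4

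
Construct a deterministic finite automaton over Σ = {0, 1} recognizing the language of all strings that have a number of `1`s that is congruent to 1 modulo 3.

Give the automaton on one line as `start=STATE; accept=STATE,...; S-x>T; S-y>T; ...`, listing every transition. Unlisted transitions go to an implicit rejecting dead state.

start=q0; accept=q1; q0-0>q0; q0-1>q1; q1-0>q1; q1-1>q2; q2-0>q2; q2-1>q0

The only thing that matters is how many `1`s have appeared, reduced mod 3. Use one state per residue: q0 for 0, …, q2 for 2. Reading `1` moves to the next residue; anything else stays put. q1 is accepting.
        0   1  
>  q0   q0  q1 
 * q1   q1  q2 
   q2   q2  q0 
(> = start, * = accepting)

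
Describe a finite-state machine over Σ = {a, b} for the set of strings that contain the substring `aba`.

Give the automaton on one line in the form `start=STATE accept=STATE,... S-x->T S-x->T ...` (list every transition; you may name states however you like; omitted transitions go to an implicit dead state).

Track how much of `aba` has been matched so far: state s0 is no progress, s3 is the absorbing accept state reached once `aba` has occurred. Intermediate states record partial matches; on a mismatch, fall back to the longest reusable overlap.
        a   b  
>  s0   s1  s0 
   s1   s1  s2 
   s2   s3  s0 
 * s3   s3  s3 
(> = start, * = accepting)

start=s0 accept=s3 s0-a->s1 s0-b->s0 s1-a->s1 s1-b->s2 s2-a->s3 s2-b->s0 s3-a->s3 s3-b->s3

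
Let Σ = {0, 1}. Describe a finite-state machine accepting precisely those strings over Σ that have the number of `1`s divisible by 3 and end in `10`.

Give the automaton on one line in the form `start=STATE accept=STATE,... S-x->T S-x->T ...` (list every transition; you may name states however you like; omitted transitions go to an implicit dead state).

Run two small machines in parallel and take their product. One (3 states) tracks the count of `1`s modulo 3; the other (3 states) tracks how much of the suffix `10` has currently been matched. Each combined state is a pair, one component from each; accept when both components accept. Equivalent product states are then merged.
With 5 states:
        0   1  
>  q0   q0  q1 
   q1   q1  q2 
   q2   q2  q3 
   q3   q4  q1 
 * q4   q0  q1 
(> = start, * = accepting)

start=q0 accept=q4 q0-0->q0 q0-1->q1 q1-0->q1 q1-1->q2 q2-0->q2 q2-1->q3 q3-0->q4 q3-1->q1 q4-0->q0 q4-1->q1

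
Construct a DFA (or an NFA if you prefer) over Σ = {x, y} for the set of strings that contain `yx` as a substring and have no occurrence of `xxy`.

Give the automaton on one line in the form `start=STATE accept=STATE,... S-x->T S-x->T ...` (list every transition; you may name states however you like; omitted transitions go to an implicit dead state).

Handle the two conditions separately and then intersect. The first has 3 states tracking whether and how much of `yx` has been seen; the second has 4 states tracking partial matches of the forbidden pattern `xxy`. A product state is a pair (one from each), accepting exactly when both do.
        x   y  
>  q0   q1  q2 
   q1   q3  q2 
   q2   q4  q2 
   q3   q3  q5 
 * q4   q6  q7 
   q5   q8  q5 
 * q6   q6  q8 
 * q7   q4  q7 
   q8   q8  q8 
(> = start, * = accepting)

start=q0 accept=q4,q6,q7 q0-x->q1 q0-y->q2 q1-x->q3 q1-y->q2 q2-x->q4 q2-y->q2 q3-x->q3 q3-y->q5 q4-x->q6 q4-y->q7 q5-x->q8 q5-y->q5 q6-x->q6 q6-y->q8 q7-x->q4 q7-y->q7 q8-x->q8 q8-y->q8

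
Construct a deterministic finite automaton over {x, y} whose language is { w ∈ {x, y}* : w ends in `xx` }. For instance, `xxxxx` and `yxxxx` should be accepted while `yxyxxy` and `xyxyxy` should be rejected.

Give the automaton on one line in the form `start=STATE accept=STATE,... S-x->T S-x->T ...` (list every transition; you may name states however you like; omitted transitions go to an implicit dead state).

Let each state record the length of the longest suffix of the input read so far that is also a prefix of `xx`. q1 means the last symbol is `x`; q2 means the last 2 symbols are `xx`. Accept only at q2, where the string currently ends in `xx`.
3 states suffice.
        x   y  
>  q0   q1  q0 
   q1   q2  q0 
 * q2   q2  q0 
(> = start, * = accepting)

start=q0 accept=q2 q0-x->q1 q0-y->q0 q1-x->q2 q1-y->q0 q2-x->q2 q2-y->q0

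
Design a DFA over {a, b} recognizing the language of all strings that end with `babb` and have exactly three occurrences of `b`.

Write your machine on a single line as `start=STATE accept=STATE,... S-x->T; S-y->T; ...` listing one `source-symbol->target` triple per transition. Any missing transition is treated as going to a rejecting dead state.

Handle the two conditions separately and then intersect. The first has 5 states tracking how much of the suffix `babb` has currently been matched; the second has 5 states tracking the count of `b`s, saturating at 4. A product state is a pair (one from each), accepting exactly when both do.
          a    b  
>  q0     q0   q1 
   q1     q2   q3 
   q2     q4   q5 
   q3     q6   q7 
   q4     q4   q3 
   q5     q6   q8 
   q6     q9  q10 
   q7    q11  q12 
 * q8    q11  q12 
   q9     q9   q7 
   q10   q11  q13 
   q11   q14  q15 
   q12   q16  q12 
   q13   q16  q12 
   q14   q14  q12 
   q15   q16  q13 
   q16   q17  q15 
   q17   q17  q12 
(> = start, * = accepting)

start=q0; accept=q8; q0-a->q0; q0-b->q1; q1-a->q2; q1-b->q3; q2-a->q4; q2-b->q5; q3-a->q6; q3-b->q7; q4-a->q4; q4-b->q3; q5-a->q6; q5-b->q8; q6-a->q9; q6-b->q10; q7-a->q11; q7-b->q12; q8-a->q11; q8-b->q12; q9-a->q9; q9-b->q7; q10-a->q11; q10-b->q13; q11-a->q14; q11-b->q15; q12-a->q16; q12-b->q12; q13-a->q16; q13-b->q12; q14-a->q14; q14-b->q12; q15-a->q16; q15-b->q13; q16-a->q17; q16-b->q15; q17-a->q17; q17-b->q12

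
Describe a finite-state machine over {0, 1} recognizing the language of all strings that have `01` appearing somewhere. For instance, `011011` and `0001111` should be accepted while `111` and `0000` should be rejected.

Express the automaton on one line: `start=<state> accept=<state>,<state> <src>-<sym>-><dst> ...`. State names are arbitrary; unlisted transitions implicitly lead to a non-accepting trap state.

start=q0 accept=q2 q0-0->q1 q0-1->q0 q1-0->q1 q1-1->q2 q2-0->q2 q2-1->q2

Track how much of `01` has been matched so far: state q0 is no progress, q2 is the absorbing accept state reached once `01` has occurred. Intermediate states record partial matches; on a mismatch, fall back to the longest reusable overlap.
3 states suffice.
        0   1  
>  q0   q1  q0 
   q1   q1  q2 
 * q2   q2  q2 
(> = start, * = accepting)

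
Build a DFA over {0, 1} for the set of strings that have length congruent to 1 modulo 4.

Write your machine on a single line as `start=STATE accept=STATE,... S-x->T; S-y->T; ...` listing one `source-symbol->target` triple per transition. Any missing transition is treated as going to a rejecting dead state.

start=q0; accept=q1; q0-0->q1; q0-1->q1; q1-0->q2; q1-1->q2; q2-0->q3; q2-1->q3; q3-0->q0; q3-1->q0

Only the length mod 4 matters, so use a 4-cycle: from any state, every input symbol moves to the next state, wrapping q3 back to q0. Mark q1 accepting.
        0   1  
>  q0   q1  q1 
 * q1   q2  q2 
   q2   q3  q3 
   q3   q0  q0 
(> = start, * = accepting)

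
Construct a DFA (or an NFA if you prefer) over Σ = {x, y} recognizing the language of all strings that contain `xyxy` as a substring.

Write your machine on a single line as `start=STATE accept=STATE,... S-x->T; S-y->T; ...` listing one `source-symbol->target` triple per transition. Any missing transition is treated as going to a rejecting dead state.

Track how much of `xyxy` has been matched so far: state q0 is no progress, q4 is the absorbing accept state reached once `xyxy` has occurred. Intermediate states record partial matches; on a mismatch, fall back to the longest reusable overlap.
        x   y  
>  q0   q1  q0 
   q1   q1  q2 
   q2   q3  q0 
   q3   q1  q4 
 * q4   q4  q4 
(> = start, * = accepting)

start=q0; accept=q4; q0-x->q1; q0-y->q0; q1-x->q1; q1-y->q2; q2-x->q3; q2-y->q0; q3-x->q1; q3-y->q4; q4-x->q4; q4-y->q4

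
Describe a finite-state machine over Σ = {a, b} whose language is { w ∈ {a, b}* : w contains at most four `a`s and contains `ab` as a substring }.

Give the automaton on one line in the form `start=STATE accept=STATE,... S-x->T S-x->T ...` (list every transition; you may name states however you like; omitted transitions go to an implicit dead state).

start=s0 accept=s3,s5,s7,s9 s0-a->s1 s0-b->s0 s1-a->s2 s1-b->s3 s2-a->s4 s2-b->s5 s3-a->s5 s3-b->s3 s4-a->s6 s4-b->s7 s5-a->s7 s5-b->s5 s6-a->s8 s6-b->s9 s7-a->s9 s7-b->s7 s8-a->s8 s8-b->s8 s9-a->s8 s9-b->s9

Handle the two conditions separately and then intersect. One (6 states) tracks the count of `a`s, saturating at 5; the other (3 states) tracks whether and how much of `ab` has been seen. Each combined state is a pair, one component from each; accept when both components accept. Equivalent product states are then merged.
10 states suffice.
        a   b  
>  s0   s1  s0 
   s1   s2  s3 
   s2   s4  s5 
 * s3   s5  s3 
   s4   s6  s7 
 * s5   s7  s5 
   s6   s8  s9 
 * s7   s9  s7 
   s8   s8  s8 
 * s9   s8  s9 
(> = start, * = accepting)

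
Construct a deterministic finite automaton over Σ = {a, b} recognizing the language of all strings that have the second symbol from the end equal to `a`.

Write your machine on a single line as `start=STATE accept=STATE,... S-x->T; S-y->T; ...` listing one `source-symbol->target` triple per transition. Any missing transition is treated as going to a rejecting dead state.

start=s0; accept=s3,s4; s0-a->s1; s0-b->s2; s1-a->s3; s1-b->s4; s2-a->s5; s2-b->s6; s3-a->s3; s3-b->s4; s4-a->s5; s4-b->s6; s5-a->s3; s5-b->s4; s6-a->s5; s6-b->s6

A DFA must remember the last 2 symbols (since which symbol is second-to-last isn't known until the input ends). Use one state per possible window of the last ≤2 symbols; accept from those whose window starts with `a`.
7 states suffice.
        a   b  
>  s0   s1  s2 
   s1   s3  s4 
   s2   s5  s6 
 * s3   s3  s4 
 * s4   s5  s6 
   s5   s3  s4 
   s6   s5  s6 
(> = start, * = accepting)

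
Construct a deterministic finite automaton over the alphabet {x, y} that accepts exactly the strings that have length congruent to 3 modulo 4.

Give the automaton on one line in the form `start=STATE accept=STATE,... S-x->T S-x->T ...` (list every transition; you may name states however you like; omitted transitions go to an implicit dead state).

start=A accept=D A-x->B A-y->B B-x->C B-y->C C-x->D C-y->D D-x->A D-y->A

Count input length modulo 4: every symbol advances one step around the cycle A → B → C → D → A. Accept at D.
       x  y 
>  A   B  B 
   B   C  C 
   C   D  D 
 * D   A  A 
(> = start, * = accepting)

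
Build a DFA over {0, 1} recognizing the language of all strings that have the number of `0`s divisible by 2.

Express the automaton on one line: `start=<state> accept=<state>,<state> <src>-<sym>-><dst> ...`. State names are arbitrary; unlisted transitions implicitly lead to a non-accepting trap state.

Keep the running count of `0`s modulo 2: each `0` advances along the cycle q0 → q1 → q0 while other symbols loop. Accept at q0.
With 2 states:
        0   1  
>* q0   q1  q0 
   q1   q0  q1 
(> = start, * = accepting)

start=q0 accept=q0 q0-0->q1 q0-1->q0 q1-0->q0 q1-1->q1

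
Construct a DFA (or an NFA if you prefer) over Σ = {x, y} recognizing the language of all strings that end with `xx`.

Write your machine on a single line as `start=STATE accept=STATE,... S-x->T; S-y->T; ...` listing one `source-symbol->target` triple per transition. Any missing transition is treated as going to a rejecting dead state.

Let each state record the length of the longest suffix of the input read so far that is also a prefix of `xx`. B means the last symbol is `x`; C means the last 2 symbols are `xx`. Accept only at C, where the string currently ends in `xx`.
With 3 states:
       x  y 
>  A   B  A 
   B   C  A 
 * C   C  A 
(> = start, * = accepting)

start=A; accept=C; A-x->B; A-y->A; B-x->C; B-y->A; C-x->C; C-y->A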